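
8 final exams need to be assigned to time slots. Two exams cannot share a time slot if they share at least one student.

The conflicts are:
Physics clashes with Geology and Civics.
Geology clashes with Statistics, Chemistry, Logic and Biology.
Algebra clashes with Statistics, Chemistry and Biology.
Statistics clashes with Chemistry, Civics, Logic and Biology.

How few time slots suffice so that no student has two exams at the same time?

Geology, Statistics, Chemistry all conflict with each other, so at least 3 time slots are needed.
3 time slots suffice: time slot 1 → {Physics, Statistics}; time slot 2 → {Geology, Algebra, Civics}; time slot 3 → {Chemistry, Logic, Biology}. No two conflicting exams share a time slot.

3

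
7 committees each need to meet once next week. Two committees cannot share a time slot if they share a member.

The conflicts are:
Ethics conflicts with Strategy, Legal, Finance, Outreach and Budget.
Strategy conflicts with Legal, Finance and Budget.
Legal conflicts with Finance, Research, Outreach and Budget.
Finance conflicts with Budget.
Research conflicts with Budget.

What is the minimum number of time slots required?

Ethics, Strategy, Legal, Finance, Budget pairwise conflict, so at least 5 time slots are needed.
5 time slots suffice: Ethics=2, Strategy=5, Legal=1, Finance=4, Research=2, Outreach=3, Budget=3. Each listed conflict is separated.

5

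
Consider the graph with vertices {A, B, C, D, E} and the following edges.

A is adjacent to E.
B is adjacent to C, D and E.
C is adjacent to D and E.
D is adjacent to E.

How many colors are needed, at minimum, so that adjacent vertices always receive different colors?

4

B, C, D, E are pairwise adjacent (a clique of size 4), so at least 4 colors are needed.
A valid assignment using 4 colors: A=2, B=2, C=3, D=4, E=1. Each edge has distinct colors on its endpoints.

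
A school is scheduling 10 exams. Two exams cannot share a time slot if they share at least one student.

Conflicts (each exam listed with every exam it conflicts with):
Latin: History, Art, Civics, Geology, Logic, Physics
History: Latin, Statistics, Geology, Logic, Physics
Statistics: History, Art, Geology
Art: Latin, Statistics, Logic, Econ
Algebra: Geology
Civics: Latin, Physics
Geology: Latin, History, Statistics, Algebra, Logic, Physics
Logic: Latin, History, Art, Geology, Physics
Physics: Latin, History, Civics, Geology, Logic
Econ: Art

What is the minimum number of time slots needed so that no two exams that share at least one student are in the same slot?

5

Latin, History, Geology, Logic, Physics are mutually in conflict, so at least 5 time slots are needed.
Using 5 time slots: Latin=2, History=5, Statistics=2, Art=1, Algebra=2, Civics=1, Geology=1, Logic=4, Physics=3, Econ=2. No two conflicting exams share a time slot.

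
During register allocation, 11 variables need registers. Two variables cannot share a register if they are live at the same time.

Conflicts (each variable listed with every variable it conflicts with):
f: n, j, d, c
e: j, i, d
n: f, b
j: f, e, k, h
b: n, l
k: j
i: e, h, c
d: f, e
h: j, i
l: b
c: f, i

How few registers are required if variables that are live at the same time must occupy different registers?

3

The cycle i-c-f-j-h-i has odd length 5, so it cannot be 2-colored; at least 3 registers are needed.
Using 3 registers: f=2, e=2, n=1, j=1, b=2, k=2, i=1, d=1, h=2, l=1, c=3. Each listed conflict is separated.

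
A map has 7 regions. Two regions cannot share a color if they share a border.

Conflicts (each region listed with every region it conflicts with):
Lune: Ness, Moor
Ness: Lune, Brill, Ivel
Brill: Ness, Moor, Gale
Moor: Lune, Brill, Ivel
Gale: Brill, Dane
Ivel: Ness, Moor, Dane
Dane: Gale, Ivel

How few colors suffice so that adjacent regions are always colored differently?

The cycle Dane-Gale-Brill-Ness-Ivel-Dane has odd length 5, so it cannot be 2-colored; at least 3 colors are needed.
A valid assignment using 3 colors: Lune=1, Ness=2, Brill=1, Moor=2, Gale=2, Ivel=1, Dane=3. Each listed conflict is separated.

3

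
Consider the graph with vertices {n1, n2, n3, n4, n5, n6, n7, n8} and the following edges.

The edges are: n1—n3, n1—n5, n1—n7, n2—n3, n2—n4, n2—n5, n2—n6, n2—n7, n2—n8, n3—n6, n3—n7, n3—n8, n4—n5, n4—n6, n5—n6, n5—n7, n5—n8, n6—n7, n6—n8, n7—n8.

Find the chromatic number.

n2, n3, n6, n7, n8 are pairwise adjacent (a clique of size 5), so at least 5 colors are needed.
One proper 5-coloring: n1=2, n2=2, n3=4, n4=1, n5=4, n6=3, n7=1, n8=5. No two adjacent vertices share a color.

5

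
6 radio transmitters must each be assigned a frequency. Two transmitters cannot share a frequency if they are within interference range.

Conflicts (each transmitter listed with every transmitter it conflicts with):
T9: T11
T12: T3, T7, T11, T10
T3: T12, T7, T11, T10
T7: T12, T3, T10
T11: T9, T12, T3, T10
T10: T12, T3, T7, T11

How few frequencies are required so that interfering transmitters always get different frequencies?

4

T12, T3, T7, T10 are mutually in conflict, so at least 4 frequencies are needed.
A valid assignment using 4 frequencies: T9=1, T12=3, T3=4, T7=2, T11=2, T10=1. Each listed conflict is separated.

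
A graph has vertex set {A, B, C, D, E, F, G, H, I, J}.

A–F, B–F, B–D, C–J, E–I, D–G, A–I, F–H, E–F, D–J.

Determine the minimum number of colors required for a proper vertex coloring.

2

A and I are adjacent, so at least 2 colors are needed.
2 colors suffice: color red → {C, D, F, I}; color blue → {A, B, E, G, H, J}. No two adjacent vertices share a color.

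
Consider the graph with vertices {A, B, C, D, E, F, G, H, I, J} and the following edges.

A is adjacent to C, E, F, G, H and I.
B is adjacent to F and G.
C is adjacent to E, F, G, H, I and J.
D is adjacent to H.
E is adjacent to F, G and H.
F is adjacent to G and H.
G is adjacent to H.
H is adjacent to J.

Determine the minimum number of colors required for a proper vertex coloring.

6

A, C, E, F, G, H are mutually adjacent (a clique of size 6), so at least 6 colors are needed.
6 colors suffice: color 1 → {B, C, D}; color 2 → {H, I}; color 3 → {A, J}; color 4 → {G}; color 5 → {F}; color 6 → {E}. No two adjacent vertices share a color.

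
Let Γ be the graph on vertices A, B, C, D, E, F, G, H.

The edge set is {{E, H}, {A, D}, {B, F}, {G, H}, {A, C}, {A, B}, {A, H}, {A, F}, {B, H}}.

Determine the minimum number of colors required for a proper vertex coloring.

3

A, B, F form a triangle, so at least 3 colors are needed.
One proper 3-coloring: A=red, B=green, C=blue, D=blue, E=red, F=blue, G=red, H=blue. No two adjacent vertices share a color.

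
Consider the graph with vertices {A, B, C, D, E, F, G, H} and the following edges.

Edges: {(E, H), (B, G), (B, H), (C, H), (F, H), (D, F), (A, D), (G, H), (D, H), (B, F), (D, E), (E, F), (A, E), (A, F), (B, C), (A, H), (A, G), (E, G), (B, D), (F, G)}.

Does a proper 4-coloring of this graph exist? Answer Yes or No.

No

A, D, E, F, H are mutually adjacent (a clique of size 5), so at least 5 colors are needed.
So 4 colors are not enough.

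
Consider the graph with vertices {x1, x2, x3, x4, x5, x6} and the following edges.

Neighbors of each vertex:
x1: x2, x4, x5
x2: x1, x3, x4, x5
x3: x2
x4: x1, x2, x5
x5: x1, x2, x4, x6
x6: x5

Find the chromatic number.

x1, x2, x4, x5 are pairwise adjacent (a clique of size 4), so at least 4 colors are needed.
4 colors suffice: color 1 → {x2, x6}; color 2 → {x3, x5}; color 3 → {x1}; color 4 → {x4}. No two adjacent vertices share a color.

4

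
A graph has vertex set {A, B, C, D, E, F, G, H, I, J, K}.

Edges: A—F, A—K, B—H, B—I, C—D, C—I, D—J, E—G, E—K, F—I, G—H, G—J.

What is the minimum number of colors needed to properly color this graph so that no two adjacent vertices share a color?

The cycle D-C-I-B-H-G-J-D has odd length 7, so it cannot be 2-colored; at least 3 colors are needed.
3 colors suffice: color red → {D, G, I, K}; color blue → {B, C, E, F, J}; color green → {A, H}. No two adjacent vertices share a color.

3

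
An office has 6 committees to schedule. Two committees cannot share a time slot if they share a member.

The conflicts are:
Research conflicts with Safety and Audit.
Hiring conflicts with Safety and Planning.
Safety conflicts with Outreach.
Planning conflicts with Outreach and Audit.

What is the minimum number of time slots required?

3

The cycle Audit-Research-Safety-Hiring-Planning-Audit has odd length 5, so it cannot be 2-colored; at least 3 time slots are needed.
Using 3 time slots: Research=2, Hiring=2, Safety=1, Planning=1, Outreach=2, Audit=3. Each listed conflict is separated.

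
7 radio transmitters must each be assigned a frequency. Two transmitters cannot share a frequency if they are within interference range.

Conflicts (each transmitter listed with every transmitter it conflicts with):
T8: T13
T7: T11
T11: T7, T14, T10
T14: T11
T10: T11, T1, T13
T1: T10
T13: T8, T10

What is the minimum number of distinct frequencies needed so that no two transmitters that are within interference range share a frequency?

T11 and T10 conflict, so at least 2 frequencies are needed.
2 frequencies suffice: frequency 1 → {T8, T7, T14, T10}; frequency 2 → {T11, T1, T13}. Each listed conflict is separated.

2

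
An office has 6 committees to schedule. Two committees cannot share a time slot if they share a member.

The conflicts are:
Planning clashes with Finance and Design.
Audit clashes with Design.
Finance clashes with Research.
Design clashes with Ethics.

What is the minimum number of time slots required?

Planning and Finance conflict, so at least 2 time slots are needed.
A valid assignment using 2 time slots: Planning=2, Audit=2, Finance=1, Design=1, Research=2, Ethics=2. Every pair that conflicts lands in different time slots.

2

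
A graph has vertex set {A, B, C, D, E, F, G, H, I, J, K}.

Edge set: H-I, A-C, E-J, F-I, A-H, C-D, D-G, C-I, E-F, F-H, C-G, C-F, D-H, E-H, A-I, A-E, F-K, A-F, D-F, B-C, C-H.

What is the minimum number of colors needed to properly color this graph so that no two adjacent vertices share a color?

A, C, F, H, I form a clique, so at least 5 colors are needed.
5 colors suffice: color 1 → {B, F, G, J}; color 2 → {C, E, K}; color 3 → {H}; color 4 → {A, D}; color 5 → {I}. Each edge has distinct colors on its endpoints.

5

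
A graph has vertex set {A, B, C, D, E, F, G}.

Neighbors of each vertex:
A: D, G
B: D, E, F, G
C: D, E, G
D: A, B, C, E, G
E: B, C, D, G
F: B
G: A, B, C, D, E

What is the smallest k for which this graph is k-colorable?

C, D, E, G form a clique, so at least 4 colors are needed.
One proper 4-coloring: A=3, B=4, C=4, D=2, E=3, F=1, G=1. Each edge has distinct colors on its endpoints.

4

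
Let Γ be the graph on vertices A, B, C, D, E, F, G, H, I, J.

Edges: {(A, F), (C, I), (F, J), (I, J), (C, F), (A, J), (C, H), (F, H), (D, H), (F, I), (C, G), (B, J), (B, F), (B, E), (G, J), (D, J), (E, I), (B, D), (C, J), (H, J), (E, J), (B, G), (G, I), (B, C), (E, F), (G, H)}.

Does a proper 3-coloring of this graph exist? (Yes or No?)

C, G, I, J are mutually adjacent (a clique of size 4), so at least 4 colors are needed.
So 3 colors are not enough.

No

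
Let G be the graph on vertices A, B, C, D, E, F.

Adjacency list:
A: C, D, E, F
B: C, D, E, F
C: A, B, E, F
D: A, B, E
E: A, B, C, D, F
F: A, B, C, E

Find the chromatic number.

B, C, E, F form a clique, so at least 4 colors are needed.
One proper 4-coloring: A=2, B=2, C=4, D=3, E=1, F=3. No two adjacent vertices share a color.

4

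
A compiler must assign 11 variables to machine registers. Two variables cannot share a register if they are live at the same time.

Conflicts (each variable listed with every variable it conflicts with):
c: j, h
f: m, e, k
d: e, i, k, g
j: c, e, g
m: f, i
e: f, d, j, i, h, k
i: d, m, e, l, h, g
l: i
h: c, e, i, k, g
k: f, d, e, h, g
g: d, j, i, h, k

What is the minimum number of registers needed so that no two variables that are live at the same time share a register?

3

f, e, k are mutually in conflict, so at least 3 registers are needed.
3 registers suffice: register 1 → {j, i, k}; register 2 → {c, m, e, l, g}; register 3 → {f, d, h}. Every pair that conflicts lands in different registers.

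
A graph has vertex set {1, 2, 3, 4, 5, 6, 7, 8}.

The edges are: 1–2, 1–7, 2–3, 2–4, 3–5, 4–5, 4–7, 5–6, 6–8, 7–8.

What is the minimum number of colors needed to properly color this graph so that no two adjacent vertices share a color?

3

The cycle 8-6-5-4-7-8 has odd length 5, so it cannot be 2-colored; at least 3 colors are needed.
3 colors suffice: color a → {2, 5, 7}; color b → {1, 3, 4, 8}; color c → {6}. Every edge joins two different colors.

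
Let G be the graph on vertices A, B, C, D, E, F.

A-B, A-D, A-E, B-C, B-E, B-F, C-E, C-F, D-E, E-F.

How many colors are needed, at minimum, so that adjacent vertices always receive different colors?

B, C, E, F are pairwise adjacent (a clique of size 4), so at least 4 colors are needed.
One proper 4-coloring: A=green, B=blue, C=green, D=blue, E=red, F=yellow. Every edge joins two different colors.

4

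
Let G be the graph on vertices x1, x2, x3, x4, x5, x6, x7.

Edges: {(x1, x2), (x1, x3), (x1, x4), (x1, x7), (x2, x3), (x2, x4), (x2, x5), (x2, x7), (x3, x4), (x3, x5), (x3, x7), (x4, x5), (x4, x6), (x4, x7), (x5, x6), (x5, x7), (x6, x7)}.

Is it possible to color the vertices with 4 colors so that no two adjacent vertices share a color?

No

x1, x2, x3, x4, x7 form a clique, so at least 5 colors are needed.
So 4 colors are not enough.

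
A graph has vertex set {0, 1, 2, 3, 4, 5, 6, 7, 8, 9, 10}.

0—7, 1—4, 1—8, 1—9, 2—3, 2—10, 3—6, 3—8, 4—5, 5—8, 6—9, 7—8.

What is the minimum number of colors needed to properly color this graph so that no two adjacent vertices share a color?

3

The cycle 3-8-1-9-6-3 has odd length 5, so it cannot be 2-colored; at least 3 colors are needed.
A valid assignment using 3 colors: 0=a, 1=b, 2=a, 3=b, 4=a, 5=b, 6=a, 7=b, 8=a, 9=c, 10=b. No two adjacent vertices share a color.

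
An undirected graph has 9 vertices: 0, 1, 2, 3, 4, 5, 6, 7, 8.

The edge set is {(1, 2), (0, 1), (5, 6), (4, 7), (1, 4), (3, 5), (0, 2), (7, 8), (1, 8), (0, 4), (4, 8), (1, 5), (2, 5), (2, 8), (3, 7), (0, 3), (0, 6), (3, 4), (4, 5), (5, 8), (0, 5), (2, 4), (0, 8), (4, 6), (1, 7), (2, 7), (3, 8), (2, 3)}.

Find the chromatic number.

6

0, 2, 3, 4, 5, 8 are pairwise adjacent (a clique of size 6), so at least 6 colors are needed.
6 colors suffice: color red → {4}; color blue → {6, 8}; color green → {5, 7}; color yellow → {2}; color purple → {0}; color orange → {1, 3}. Every edge joins two different colors.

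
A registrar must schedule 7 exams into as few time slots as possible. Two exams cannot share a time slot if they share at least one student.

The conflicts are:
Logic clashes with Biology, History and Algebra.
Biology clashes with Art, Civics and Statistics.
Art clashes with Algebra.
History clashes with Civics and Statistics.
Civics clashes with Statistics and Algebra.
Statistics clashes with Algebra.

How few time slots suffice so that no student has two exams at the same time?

3

Biology, Civics, Statistics pairwise conflict, so at least 3 time slots are needed.
3 time slots suffice: time slot 1 → {Biology, History, Algebra}; time slot 2 → {Logic, Art, Civics}; time slot 3 → {Statistics}. No two conflicting exams share a time slot.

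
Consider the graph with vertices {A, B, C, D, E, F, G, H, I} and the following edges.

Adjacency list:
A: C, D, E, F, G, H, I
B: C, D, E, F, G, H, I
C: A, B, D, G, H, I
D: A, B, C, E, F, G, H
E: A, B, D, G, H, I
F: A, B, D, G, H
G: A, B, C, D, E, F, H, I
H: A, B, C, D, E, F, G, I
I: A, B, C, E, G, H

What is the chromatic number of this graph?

B, D, F, G, H are mutually adjacent (a clique of size 5), so at least 5 colors are needed.
One proper 5-coloring: A=3, B=3, C=5, D=4, E=5, F=5, G=1, H=2, I=4. No two adjacent vertices share a color.

5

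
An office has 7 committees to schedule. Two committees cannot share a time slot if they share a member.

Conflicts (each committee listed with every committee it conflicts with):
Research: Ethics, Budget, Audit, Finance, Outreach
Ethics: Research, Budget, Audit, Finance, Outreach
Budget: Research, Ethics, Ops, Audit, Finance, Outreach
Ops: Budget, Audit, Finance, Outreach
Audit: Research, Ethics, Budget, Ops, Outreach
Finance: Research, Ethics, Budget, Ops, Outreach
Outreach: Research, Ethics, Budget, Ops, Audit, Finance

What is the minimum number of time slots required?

Research, Ethics, Budget, Finance, Outreach pairwise conflict, so at least 5 time slots are needed.
5 time slots suffice: time slot 1 → {Outreach}; time slot 2 → {Budget}; time slot 3 → {Research, Ops}; time slot 4 → {Audit, Finance}; time slot 5 → {Ethics}. Each listed conflict is separated.

5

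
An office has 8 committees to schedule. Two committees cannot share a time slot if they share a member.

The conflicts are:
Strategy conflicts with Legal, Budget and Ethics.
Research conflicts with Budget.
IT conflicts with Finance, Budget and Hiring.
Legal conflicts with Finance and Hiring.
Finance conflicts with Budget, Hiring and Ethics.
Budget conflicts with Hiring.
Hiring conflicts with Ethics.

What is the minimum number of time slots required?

IT, Finance, Budget, Hiring all conflict with each other, so at least 4 time slots are needed.
A valid assignment using 4 time slots: Strategy=1, Research=1, IT=4, Legal=3, Finance=1, Budget=3, Hiring=2, Ethics=3. Each listed conflict is separated.

4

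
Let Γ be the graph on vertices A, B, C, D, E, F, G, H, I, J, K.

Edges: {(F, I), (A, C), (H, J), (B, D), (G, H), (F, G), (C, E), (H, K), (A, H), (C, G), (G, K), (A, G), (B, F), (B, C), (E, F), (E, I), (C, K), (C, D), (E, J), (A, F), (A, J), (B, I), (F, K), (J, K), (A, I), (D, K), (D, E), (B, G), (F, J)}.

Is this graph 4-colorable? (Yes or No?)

Yes

The chromatic number is 3. H, J, K form a triangle, so at least 3 colors are needed.
3 colors suffice: color 1 → {C, F, H}; color 2 → {A, B, E, K}; color 3 → {D, G, I, J}.
Since 4 ≥ 3, a proper 4-coloring certainly exists.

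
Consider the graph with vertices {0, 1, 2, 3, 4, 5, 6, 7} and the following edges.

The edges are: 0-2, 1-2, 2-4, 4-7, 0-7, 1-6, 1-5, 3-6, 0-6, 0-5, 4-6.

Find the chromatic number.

3 and 6 are adjacent, so at least 2 colors are needed.
2 colors suffice: 0=b, 1=b, 2=a, 3=b, 4=b, 5=a, 6=a, 7=a. Each edge has distinct colors on its endpoints.

2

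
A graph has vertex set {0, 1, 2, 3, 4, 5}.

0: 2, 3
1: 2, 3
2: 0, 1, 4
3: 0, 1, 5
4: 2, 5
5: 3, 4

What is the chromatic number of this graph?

The cycle 5-3-0-2-4-5 has odd length 5, so it cannot be 2-colored; at least 3 colors are needed.
3 colors suffice: color a → {2, 3}; color b → {0, 1, 5}; color c → {4}. Every edge joins two different colors.

3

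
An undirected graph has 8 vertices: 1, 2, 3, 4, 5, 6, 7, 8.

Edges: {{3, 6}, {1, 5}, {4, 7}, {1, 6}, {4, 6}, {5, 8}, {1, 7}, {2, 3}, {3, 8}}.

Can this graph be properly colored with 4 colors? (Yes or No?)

Yes

The chromatic number is 3. The cycle 6-3-8-5-1-6 has odd length 5, so it cannot be 2-colored; at least 3 colors are needed.
3 colors suffice: color red → {1, 3, 4}; color blue → {2, 6, 7, 8}; color green → {5}.
Since 4 ≥ 3, a proper 4-coloring certainly exists.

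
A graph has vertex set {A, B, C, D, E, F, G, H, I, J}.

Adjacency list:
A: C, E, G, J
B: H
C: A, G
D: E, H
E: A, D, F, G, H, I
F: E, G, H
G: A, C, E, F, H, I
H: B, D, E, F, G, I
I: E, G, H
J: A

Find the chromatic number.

4

E, F, G, H are pairwise adjacent (a clique of size 4), so at least 4 colors are needed.
4 colors suffice: A=blue, B=red, C=red, D=green, E=red, F=yellow, G=green, H=blue, I=yellow, J=red. No two adjacent vertices share a color.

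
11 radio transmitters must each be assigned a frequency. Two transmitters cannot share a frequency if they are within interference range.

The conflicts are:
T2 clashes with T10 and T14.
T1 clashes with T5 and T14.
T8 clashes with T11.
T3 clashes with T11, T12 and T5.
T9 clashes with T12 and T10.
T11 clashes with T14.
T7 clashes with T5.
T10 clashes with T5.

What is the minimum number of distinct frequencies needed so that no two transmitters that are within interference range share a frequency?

3

The cycle T10-T2-T14-T1-T5-T10 has odd length 5, so it cannot be 2-colored; at least 3 frequencies are needed.
3 frequencies suffice: frequency 1 → {T8, T9, T5, T14}; frequency 2 → {T1, T3, T7, T10}; frequency 3 → {T2, T11, T12}. Every pair that conflicts lands in different frequencies.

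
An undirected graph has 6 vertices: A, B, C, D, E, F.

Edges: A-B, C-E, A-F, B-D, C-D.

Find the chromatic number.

B and D are adjacent, so at least 2 colors are needed.
2 colors suffice: color red → {B, C, F}; color blue → {A, D, E}. No two adjacent vertices share a color.

2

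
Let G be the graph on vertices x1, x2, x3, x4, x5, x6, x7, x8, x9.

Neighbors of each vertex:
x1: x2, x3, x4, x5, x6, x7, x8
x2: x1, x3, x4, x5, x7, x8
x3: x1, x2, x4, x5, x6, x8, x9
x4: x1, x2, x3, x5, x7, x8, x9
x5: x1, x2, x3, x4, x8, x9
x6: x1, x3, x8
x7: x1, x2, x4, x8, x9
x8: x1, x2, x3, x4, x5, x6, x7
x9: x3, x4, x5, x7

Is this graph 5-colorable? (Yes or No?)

No

x1, x2, x3, x4, x5, x8 form a clique, so at least 6 colors are needed.
So 5 colors are not enough.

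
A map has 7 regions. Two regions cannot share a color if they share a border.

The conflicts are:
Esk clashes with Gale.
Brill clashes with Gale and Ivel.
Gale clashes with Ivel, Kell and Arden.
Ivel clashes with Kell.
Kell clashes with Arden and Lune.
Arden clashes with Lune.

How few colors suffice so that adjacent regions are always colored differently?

Brill, Gale, Ivel are mutually in conflict, so at least 3 colors are needed.
3 colors suffice: Esk=2, Brill=2, Gale=1, Ivel=3, Kell=2, Arden=3, Lune=1. Every pair that conflicts lands in different colors.

3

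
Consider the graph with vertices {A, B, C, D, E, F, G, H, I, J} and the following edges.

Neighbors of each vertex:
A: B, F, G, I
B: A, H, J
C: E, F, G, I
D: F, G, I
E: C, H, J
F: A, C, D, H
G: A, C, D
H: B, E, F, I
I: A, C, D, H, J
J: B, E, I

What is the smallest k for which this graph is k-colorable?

2

C and E are adjacent, so at least 2 colors are needed.
2 colors suffice: color 1 → {B, E, F, G, I}; color 2 → {A, C, D, H, J}. Every edge joins two different colors.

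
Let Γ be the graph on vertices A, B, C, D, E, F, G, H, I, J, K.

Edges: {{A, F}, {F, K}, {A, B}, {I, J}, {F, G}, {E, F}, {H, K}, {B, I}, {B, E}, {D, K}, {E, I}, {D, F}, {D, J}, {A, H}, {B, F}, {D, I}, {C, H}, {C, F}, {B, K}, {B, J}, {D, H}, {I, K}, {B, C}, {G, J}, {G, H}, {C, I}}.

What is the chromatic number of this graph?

D, H, K are pairwise adjacent, so at least 3 colors are needed.
3 colors suffice: color 1 → {B, D, G}; color 2 → {F, H, I}; color 3 → {A, C, E, J, K}. No two adjacent vertices share a color.

3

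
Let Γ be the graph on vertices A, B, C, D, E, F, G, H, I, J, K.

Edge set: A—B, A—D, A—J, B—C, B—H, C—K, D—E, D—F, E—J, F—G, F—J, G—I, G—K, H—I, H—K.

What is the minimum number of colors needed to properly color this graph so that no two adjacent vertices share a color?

The cycle G-K-C-B-A-D-F-G has odd length 7, so it cannot be 2-colored; at least 3 colors are needed.
3 colors suffice: color 1 → {B, D, G, J}; color 2 → {A, E, F, I, K}; color 3 → {C, H}. No two adjacent vertices share a color.

3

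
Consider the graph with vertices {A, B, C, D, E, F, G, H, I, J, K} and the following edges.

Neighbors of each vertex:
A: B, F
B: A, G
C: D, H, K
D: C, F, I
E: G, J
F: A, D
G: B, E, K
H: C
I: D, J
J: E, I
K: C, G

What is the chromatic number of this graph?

The cycle E-J-I-D-C-K-G-E has odd length 7, so it cannot be 2-colored; at least 3 colors are needed.
3 colors suffice: color 1 → {A, D, G, H, J}; color 2 → {B, C, E, F, I}; color 3 → {K}. Every edge joins two different colors.

3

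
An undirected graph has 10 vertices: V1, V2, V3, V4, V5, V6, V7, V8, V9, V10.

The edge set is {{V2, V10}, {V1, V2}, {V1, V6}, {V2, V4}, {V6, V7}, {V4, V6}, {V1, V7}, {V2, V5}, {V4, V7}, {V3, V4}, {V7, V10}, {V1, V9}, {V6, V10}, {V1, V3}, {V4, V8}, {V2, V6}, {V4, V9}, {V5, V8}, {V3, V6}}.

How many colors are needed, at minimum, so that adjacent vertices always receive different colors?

V1, V3, V6 are pairwise adjacent, so at least 3 colors are needed.
One proper 3-coloring: V1=blue, V2=green, V3=green, V4=blue, V5=red, V6=red, V7=green, V8=green, V9=red, V10=blue. Every edge joins two different colors.

3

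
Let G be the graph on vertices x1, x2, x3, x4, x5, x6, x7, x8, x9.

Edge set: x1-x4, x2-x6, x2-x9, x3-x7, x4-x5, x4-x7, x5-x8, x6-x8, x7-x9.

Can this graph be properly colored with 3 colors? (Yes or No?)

Yes

The chromatic number is 3. The cycle x6-x2-x9-x7-x4-x5-x8-x6 has odd length 7, so it cannot be 2-colored; at least 3 colors are needed.
3 colors suffice: x1=1, x2=1, x3=2, x4=2, x5=1, x6=2, x7=1, x8=3, x9=2.
That is already a proper 3-coloring.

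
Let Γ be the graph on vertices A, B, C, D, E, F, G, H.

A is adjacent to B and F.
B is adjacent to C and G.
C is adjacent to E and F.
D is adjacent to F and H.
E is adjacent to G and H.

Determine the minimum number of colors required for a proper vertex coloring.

The cycle C-E-H-D-F-C has odd length 5, so it cannot be 2-colored; at least 3 colors are needed.
3 colors suffice: color 1 → {B, E, F}; color 2 → {A, C, G, H}; color 3 → {D}. No two adjacent vertices share a color.

3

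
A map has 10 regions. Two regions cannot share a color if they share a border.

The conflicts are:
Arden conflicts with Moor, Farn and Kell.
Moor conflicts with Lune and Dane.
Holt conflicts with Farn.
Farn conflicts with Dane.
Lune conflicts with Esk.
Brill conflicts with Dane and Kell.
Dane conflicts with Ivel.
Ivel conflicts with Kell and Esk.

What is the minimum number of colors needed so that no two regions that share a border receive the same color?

The cycle Kell-Arden-Farn-Dane-Ivel-Kell has odd length 5, so it cannot be 2-colored; at least 3 colors are needed.
3 colors suffice: color 1 → {Holt, Dane, Kell, Esk}; color 2 → {Moor, Farn, Brill, Ivel}; color 3 → {Arden, Lune}. Each listed conflict is separated.

3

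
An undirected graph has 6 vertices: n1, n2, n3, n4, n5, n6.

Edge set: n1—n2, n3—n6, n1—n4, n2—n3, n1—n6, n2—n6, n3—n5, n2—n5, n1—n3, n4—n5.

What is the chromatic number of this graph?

n1, n2, n3, n6 form a clique, so at least 4 colors are needed.
A valid assignment using 4 colors: n1=2, n2=3, n3=1, n4=1, n5=2, n6=4. Each edge has distinct colors on its endpoints.

4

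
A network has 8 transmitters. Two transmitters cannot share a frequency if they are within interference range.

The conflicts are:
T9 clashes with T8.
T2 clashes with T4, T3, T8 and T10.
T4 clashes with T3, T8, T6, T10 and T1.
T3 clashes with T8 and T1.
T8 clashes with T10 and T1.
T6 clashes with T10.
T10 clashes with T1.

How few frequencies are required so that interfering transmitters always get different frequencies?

4

T2, T4, T8, T10 all conflict with each other, so at least 4 frequencies are needed.
4 frequencies suffice: T9=2, T2=4, T4=2, T3=3, T8=1, T6=1, T10=3, T1=4. No two conflicting transmitters share a frequency.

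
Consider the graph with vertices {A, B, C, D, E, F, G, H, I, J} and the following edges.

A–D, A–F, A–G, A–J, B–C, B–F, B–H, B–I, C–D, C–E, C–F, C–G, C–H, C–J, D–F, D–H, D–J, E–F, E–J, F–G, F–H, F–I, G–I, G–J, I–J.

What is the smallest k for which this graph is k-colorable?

C, D, F, H are mutually adjacent (a clique of size 4), so at least 4 colors are needed.
4 colors suffice: color red → {F, J}; color blue → {A, C, I}; color green → {B, D, E, G}; color yellow → {H}. Each edge has distinct colors on its endpoints.

4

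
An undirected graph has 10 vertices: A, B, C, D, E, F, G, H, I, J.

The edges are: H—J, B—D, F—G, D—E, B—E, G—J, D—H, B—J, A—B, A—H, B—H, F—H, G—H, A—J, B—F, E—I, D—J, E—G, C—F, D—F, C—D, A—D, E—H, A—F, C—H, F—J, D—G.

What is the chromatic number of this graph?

A, B, D, F, H, J form a clique, so at least 6 colors are needed.
6 colors suffice: A=6, B=4, C=4, D=2, E=3, F=3, G=4, H=1, I=1, J=5. Each edge has distinct colors on its endpoints.

6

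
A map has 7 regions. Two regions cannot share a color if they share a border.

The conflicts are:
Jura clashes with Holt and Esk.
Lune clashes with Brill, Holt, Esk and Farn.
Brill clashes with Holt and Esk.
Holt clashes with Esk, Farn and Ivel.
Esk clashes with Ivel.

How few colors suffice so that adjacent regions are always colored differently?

4

Lune, Brill, Holt, Esk pairwise conflict, so at least 4 colors are needed.
4 colors suffice: color 1 → {Holt}; color 2 → {Esk, Farn}; color 3 → {Jura, Lune, Ivel}; color 4 → {Brill}. Each listed conflict is separated.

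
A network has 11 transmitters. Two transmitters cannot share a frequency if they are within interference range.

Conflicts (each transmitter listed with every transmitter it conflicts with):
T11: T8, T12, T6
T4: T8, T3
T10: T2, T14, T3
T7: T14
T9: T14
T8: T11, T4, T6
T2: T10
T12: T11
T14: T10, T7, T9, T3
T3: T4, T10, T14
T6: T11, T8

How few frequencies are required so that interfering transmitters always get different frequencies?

3

T10, T14, T3 all conflict with each other, so at least 3 frequencies are needed.
3 frequencies suffice: frequency 1 → {T8, T2, T12, T14}; frequency 2 → {T11, T4, T10, T7, T9}; frequency 3 → {T3, T6}. No two conflicting transmitters share a frequency.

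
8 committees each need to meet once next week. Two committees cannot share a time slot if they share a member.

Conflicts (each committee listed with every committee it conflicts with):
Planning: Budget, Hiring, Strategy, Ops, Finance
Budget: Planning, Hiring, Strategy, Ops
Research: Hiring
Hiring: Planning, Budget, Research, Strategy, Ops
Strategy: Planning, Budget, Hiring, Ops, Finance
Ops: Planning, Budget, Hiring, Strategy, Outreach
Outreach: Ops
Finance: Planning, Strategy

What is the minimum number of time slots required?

5

Planning, Budget, Hiring, Strategy, Ops pairwise conflict, so at least 5 time slots are needed.
Using 5 time slots: Planning=1, Budget=5, Research=1, Hiring=4, Strategy=2, Ops=3, Outreach=1, Finance=3. Each listed conflict is separated.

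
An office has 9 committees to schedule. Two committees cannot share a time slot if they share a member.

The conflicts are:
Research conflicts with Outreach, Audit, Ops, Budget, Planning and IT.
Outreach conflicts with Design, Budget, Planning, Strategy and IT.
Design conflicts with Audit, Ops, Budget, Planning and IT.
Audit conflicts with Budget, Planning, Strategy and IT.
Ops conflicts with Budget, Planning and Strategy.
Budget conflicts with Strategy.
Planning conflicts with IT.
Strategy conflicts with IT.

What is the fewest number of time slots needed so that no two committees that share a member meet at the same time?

Research, Audit, Planning, IT are mutually in conflict, so at least 4 time slots are needed.
Using 4 time slots: Research=3, Outreach=2, Design=3, Audit=2, Ops=2, Budget=1, Planning=1, Strategy=3, IT=4. Every pair that conflicts lands in different time slots.

4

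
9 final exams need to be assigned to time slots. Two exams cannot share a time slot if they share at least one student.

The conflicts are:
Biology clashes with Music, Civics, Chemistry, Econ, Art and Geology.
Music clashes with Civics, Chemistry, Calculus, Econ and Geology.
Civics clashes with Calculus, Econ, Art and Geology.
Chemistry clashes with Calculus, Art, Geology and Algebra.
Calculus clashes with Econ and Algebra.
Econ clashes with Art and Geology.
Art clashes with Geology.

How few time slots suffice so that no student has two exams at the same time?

5

Biology, Music, Civics, Econ, Geology are mutually in conflict, so at least 5 time slots are needed.
5 time slots suffice: Biology=3, Music=4, Civics=2, Chemistry=2, Calculus=1, Econ=5, Art=4, Geology=1, Algebra=3. No two conflicting exams share a time slot.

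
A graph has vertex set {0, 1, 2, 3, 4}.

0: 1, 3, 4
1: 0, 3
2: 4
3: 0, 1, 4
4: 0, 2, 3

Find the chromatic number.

0, 1, 3 form a triangle, so at least 3 colors are needed.
3 colors suffice: 0=red, 1=green, 2=red, 3=blue, 4=green. Each edge has distinct colors on its endpoints.

3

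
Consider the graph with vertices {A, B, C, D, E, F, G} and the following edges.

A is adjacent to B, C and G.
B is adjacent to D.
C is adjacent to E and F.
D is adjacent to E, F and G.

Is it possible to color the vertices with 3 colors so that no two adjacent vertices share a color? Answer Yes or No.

Yes

The chromatic number is 3. The cycle C-A-B-D-F-C has odd length 5, so it cannot be 2-colored; at least 3 colors are needed.
3 colors suffice: color 1 → {A, D}; color 2 → {B, C, G}; color 3 → {E, F}.
That is already a proper 3-coloring.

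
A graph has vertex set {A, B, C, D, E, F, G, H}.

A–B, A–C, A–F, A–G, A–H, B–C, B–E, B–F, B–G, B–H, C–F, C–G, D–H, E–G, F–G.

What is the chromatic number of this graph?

A, B, C, F, G form a clique, so at least 5 colors are needed.
One proper 5-coloring: A=3, B=1, C=4, D=1, E=3, F=5, G=2, H=2. No two adjacent vertices share a color.

5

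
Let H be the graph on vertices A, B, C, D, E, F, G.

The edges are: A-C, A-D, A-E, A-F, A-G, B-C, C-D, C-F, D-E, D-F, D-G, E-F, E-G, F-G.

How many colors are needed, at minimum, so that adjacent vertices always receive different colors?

A, D, E, F, G are pairwise adjacent (a clique of size 5), so at least 5 colors are needed.
A valid assignment using 5 colors: A=red, B=red, C=yellow, D=blue, E=purple, F=green, G=yellow. No two adjacent vertices share a color.

5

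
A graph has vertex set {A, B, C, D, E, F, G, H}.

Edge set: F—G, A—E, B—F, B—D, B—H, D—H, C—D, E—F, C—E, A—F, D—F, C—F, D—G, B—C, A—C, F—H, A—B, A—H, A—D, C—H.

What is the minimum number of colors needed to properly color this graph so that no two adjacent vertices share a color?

A, B, C, D, F, H are mutually adjacent (a clique of size 6), so at least 6 colors are needed.
One proper 6-coloring: A=2, B=6, C=4, D=3, E=3, F=1, G=2, H=5. Each edge has distinct colors on its endpoints.

6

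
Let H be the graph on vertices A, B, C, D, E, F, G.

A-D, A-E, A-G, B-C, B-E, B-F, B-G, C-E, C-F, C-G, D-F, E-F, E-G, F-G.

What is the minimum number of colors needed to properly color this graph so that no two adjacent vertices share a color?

5

B, C, E, F, G are mutually adjacent (a clique of size 5), so at least 5 colors are needed.
5 colors suffice: color 1 → {A, F}; color 2 → {D, G}; color 3 → {E}; color 4 → {C}; color 5 → {B}. No two adjacent vertices share a color.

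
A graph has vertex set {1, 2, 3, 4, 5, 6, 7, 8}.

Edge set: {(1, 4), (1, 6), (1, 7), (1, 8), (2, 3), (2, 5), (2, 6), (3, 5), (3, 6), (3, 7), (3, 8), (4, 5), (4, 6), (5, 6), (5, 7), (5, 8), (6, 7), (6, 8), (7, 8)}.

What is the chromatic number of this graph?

3, 5, 6, 7, 8 are pairwise adjacent (a clique of size 5), so at least 5 colors are needed.
5 colors suffice: color a → {6}; color b → {1, 5}; color c → {2, 4, 8}; color d → {3}; color e → {7}. Every edge joins two different colors.

5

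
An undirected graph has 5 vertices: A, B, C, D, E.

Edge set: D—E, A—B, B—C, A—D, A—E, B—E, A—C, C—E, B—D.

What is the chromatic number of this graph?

A, B, C, E are mutually adjacent (a clique of size 4), so at least 4 colors are needed.
A valid assignment using 4 colors: A=3, B=2, C=4, D=4, E=1. Each edge has distinct colors on its endpoints.

4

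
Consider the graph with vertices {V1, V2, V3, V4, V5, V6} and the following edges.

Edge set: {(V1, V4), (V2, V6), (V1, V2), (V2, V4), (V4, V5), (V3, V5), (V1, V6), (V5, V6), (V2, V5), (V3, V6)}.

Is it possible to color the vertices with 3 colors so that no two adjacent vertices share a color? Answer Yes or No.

The chromatic number is 3. V2, V4, V5 are pairwise adjacent, so at least 3 colors are needed.
3 colors suffice: color 1 → {V1, V5}; color 2 → {V2, V3}; color 3 → {V4, V6}.
That is already a proper 3-coloring.

Yes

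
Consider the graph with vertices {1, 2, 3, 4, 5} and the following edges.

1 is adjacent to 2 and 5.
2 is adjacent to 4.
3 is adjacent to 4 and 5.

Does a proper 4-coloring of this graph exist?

Yes

The chromatic number is 3. The cycle 4-3-5-1-2-4 has odd length 5, so it cannot be 2-colored; at least 3 colors are needed.
One proper 3-coloring: 1=blue, 2=green, 3=blue, 4=red, 5=red.
Since 4 ≥ 3, a proper 4-coloring certainly exists.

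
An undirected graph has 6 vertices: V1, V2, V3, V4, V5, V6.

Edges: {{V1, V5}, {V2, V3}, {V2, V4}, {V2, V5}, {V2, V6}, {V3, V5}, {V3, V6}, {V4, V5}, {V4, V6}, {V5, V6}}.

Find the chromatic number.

V2, V4, V5, V6 are mutually adjacent (a clique of size 4), so at least 4 colors are needed.
A valid assignment using 4 colors: V1=B, V2=B, V3=Y, V4=Y, V5=R, V6=G. Each edge has distinct colors on its endpoints.

4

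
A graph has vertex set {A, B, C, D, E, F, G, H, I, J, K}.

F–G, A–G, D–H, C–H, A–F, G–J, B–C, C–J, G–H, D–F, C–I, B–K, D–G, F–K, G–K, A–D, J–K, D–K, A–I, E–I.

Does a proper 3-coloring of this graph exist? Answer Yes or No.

No

D, F, G, K are mutually adjacent (a clique of size 4), so at least 4 colors are needed.
So 3 colors are not enough.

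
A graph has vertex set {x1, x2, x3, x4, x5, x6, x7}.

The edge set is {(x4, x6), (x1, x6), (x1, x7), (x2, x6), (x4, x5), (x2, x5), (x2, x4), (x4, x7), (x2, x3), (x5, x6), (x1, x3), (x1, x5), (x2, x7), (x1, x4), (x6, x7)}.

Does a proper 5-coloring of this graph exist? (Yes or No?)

Yes

The chromatic number is 4. x1, x4, x5, x6 form a clique, so at least 4 colors are needed.
4 colors suffice: color 1 → {x1, x2}; color 2 → {x3, x4}; color 3 → {x6}; color 4 → {x5, x7}.
Since 5 ≥ 4, a proper 5-coloring certainly exists.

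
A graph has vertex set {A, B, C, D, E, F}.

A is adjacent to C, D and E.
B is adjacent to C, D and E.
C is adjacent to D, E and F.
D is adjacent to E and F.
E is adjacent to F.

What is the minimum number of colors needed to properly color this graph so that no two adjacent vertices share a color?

4

A, C, D, E are pairwise adjacent (a clique of size 4), so at least 4 colors are needed.
4 colors suffice: color red → {E}; color blue → {C}; color green → {D}; color yellow → {A, B, F}. Each edge has distinct colors on its endpoints.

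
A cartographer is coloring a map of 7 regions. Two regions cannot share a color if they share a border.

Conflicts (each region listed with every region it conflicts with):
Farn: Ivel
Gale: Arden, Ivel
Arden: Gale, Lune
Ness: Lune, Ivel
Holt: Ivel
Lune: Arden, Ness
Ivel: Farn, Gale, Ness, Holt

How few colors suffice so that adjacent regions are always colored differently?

The cycle Ivel-Ness-Lune-Arden-Gale-Ivel has odd length 5, so it cannot be 2-colored; at least 3 colors are needed.
3 colors suffice: color 1 → {Lune, Ivel}; color 2 → {Farn, Gale, Ness, Holt}; color 3 → {Arden}. Every pair that conflicts lands in different colors.

3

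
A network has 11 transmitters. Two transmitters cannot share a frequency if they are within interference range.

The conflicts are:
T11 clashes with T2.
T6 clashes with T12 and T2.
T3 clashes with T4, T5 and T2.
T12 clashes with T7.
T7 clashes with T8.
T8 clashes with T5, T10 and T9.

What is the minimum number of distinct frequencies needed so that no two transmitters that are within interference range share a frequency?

3

The cycle T6-T2-T3-T5-T8-T7-T12-T6 has odd length 7, so it cannot be 2-colored; at least 3 frequencies are needed.
3 frequencies suffice: frequency 1 → {T11, T6, T3, T8}; frequency 2 → {T7, T4, T5, T10, T2, T9}; frequency 3 → {T12}. No two conflicting transmitters share a frequency.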